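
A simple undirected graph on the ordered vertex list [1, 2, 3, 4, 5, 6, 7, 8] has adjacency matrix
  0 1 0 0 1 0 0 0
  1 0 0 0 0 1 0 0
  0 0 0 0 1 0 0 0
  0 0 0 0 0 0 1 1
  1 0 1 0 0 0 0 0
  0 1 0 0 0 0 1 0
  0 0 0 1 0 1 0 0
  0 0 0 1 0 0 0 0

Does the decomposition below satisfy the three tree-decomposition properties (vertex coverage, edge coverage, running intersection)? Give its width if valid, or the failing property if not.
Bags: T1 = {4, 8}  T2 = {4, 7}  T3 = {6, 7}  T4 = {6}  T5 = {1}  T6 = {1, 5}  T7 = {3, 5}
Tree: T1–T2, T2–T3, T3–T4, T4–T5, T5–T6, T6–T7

No — vertex 2 appears in no bag.

A tree decomposition must satisfy three properties: every vertex lies in some bag; for every edge, both endpoints lie together in some bag; and for every vertex, the bags containing it form a connected subtree. Here vertex 2 appears in no bag, so the decomposition is invalid.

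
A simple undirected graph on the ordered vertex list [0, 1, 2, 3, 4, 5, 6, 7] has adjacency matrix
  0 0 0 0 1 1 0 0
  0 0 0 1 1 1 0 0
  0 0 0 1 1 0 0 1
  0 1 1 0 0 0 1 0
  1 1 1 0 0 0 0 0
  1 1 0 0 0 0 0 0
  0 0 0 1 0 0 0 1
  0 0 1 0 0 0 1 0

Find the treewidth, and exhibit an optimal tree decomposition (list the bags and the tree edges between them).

The largest bag has 3 vertices, giving width 2; this decomposition certifies tw(G) ≤ 2. Since 6–7–2–3–6 is a cycle in G, G is not acyclic. Forests are exactly the graphs of treewidth ≤ 1, so tw(G) ≥ 2. The upper and lower bounds meet at 2, so that is the treewidth.

Treewidth 2.
One such decomposition:
Bags: B1 = {3, 6, 7}  B2 = {2, 3, 7}  B3 = {1, 2, 3}  B4 = {1, 2, 4}  B5 = {1, 4, 5}  B6 = {0, 4, 5}
Tree: B1–B2, B2–B3, B3–B4, B4–B5, B5–B6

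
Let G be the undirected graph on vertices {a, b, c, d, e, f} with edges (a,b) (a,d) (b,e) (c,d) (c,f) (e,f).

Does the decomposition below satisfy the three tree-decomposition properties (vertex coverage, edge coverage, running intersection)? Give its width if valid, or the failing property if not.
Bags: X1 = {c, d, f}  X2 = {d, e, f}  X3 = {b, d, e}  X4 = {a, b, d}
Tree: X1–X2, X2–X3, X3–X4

Yes; width 2.

Vertex coverage: the bags together contain {a, b, c, d, e, f}, the full vertex set. Edge coverage: each edge of G has both endpoints in at least one bag. Running intersection: for every vertex, the bags containing it form a connected subtree. All three properties hold, so this is a valid tree decomposition of width max|bag| − 1 = 2, and hence tw(G) ≤ 2.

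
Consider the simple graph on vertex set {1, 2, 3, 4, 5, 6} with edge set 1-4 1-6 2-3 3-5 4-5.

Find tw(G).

A width-1 tree decomposition is:
Bags: B1 = {1, 6}  B2 = {1, 4}  B3 = {4, 5}  B4 = {3, 5}  B5 = {2, 3}
Tree: B1–B2, B2–B3, B3–B4, B4–B5
Each bag holds 2 vertices, so the decomposition has width 1, which upper-bounds the treewidth. Any graph with an edge has treewidth ≥ 1, and G has the edge 6–1. The upper and lower bounds meet at 1, so that is the treewidth.

1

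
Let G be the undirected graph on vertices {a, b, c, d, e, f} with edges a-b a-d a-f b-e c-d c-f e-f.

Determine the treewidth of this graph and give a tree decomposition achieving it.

Treewidth 2.
One such decomposition:
Bags: B1 = {b, e, f}  B2 = {a, b, f}  B3 = {a, c, f}  B4 = {a, c, d}
Tree: B1–B2, B2–B3, B3–B4

The largest bag has 3 vertices, giving width 2; this decomposition certifies tw(G) ≤ 2. The edges e–b–a–f–e form a cycle, so G is not a tree and its treewidth is at least 2. The upper and lower bounds meet at 2, so that is the treewidth.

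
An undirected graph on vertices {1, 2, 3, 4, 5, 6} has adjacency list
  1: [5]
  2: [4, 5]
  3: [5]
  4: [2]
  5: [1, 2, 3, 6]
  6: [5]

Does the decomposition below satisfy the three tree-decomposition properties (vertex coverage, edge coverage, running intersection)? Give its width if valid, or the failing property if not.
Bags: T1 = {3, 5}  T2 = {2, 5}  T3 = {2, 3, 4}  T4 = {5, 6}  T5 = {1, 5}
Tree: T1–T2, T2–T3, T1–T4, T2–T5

No — bags containing vertex 3 are not connected in the tree.

A tree decomposition must satisfy three properties: every vertex lies in some bag; for every edge, both endpoints lie together in some bag; and for every vertex, the bags containing it form a connected subtree. Here bags containing vertex 3 are not connected in the tree, so the decomposition is invalid.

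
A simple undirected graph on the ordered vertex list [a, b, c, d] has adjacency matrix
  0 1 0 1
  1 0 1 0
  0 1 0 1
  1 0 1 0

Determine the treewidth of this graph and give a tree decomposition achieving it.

Every bag has size at most 3, so the width is 3 − 1 = 2 and tw(G) ≤ 2. For the lower bound, G contains the cycle d–c–b–a–d, so G is not a forest; only forests have treewidth ≤ 1, hence tw(G) ≥ 2. The upper and lower bounds meet at 2, so that is the treewidth.

Treewidth 2.
One such decomposition:
Bags: B1 = {b, c, d}  B2 = {a, b, d}
Tree: B1–B2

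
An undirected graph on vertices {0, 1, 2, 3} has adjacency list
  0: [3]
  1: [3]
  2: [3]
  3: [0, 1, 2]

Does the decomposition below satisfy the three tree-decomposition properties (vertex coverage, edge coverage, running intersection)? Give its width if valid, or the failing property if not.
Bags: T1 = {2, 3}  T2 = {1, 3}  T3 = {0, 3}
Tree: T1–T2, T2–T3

Checking the three conditions: (i) the bags cover all of {0, 1, 2, 3}; (ii) for each edge, some bag contains both endpoints; (iii) the bags containing any fixed vertex form a subtree. All hold, so the decomposition is valid with width 2 − 1 = 1.

Yes; width 1.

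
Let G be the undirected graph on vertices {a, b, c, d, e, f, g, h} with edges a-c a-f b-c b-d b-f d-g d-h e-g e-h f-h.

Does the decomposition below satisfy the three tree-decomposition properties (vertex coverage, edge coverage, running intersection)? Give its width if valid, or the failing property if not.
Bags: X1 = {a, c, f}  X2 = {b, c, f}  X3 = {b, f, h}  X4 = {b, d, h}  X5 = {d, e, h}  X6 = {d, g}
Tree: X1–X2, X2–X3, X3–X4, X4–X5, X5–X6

A tree decomposition must satisfy three properties: every vertex lies in some bag; for every edge, both endpoints lie together in some bag; and for every vertex, the bags containing it form a connected subtree. Here edge (e,g) lies in no bag, so the decomposition is invalid.

No — edge (e,g) lies in no bag.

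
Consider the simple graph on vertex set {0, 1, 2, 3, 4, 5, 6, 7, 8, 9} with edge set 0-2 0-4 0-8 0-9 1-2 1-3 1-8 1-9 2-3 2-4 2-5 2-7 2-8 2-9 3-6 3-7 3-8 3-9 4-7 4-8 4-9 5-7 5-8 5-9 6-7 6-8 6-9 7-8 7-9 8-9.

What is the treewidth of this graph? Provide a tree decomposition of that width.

Treewidth 4.
One optimal decomposition is:
Bags: B1 = {2, 3, 7, 8, 9}  B2 = {1, 2, 3, 8, 9}  B3 = {2, 4, 7, 8, 9}  B4 = {3, 6, 7, 8, 9}  B5 = {2, 5, 7, 8, 9}  B6 = {0, 2, 4, 8, 9}
Tree: B1–B2, B1–B3, B1–B4, B1–B5, B3–B6

The largest bag has 5 vertices, giving width 4; this decomposition certifies tw(G) ≤ 4. For the lower bound, the 5 vertices {0, 2, 4, 8, 9} are pairwise adjacent, and any tree decomposition puts a clique entirely inside one bag — forcing width ≥ 4. Therefore the treewidth is 4.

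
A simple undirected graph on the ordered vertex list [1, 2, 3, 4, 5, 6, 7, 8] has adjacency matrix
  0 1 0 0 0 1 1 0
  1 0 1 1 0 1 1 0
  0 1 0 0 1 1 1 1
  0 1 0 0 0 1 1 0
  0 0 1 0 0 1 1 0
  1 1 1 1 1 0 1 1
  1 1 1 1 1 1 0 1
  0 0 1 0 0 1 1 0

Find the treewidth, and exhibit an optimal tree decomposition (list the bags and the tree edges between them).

Every bag has size at most 4, so the width is 4 − 1 = 3 and tw(G) ≤ 3. On the other hand G contains the 4-clique {3, 6, 7, 8}. A clique must lie in a single bag of any decomposition, so no decomposition can have width below 3. Therefore the treewidth is 3.

Treewidth 3.
Bags: B1 = {3, 5, 6, 7}  B2 = {2, 3, 6, 7}  B3 = {3, 6, 7, 8}  B4 = {2, 4, 6, 7}  B5 = {1, 2, 6, 7}
Tree: B1–B2, B1–B3, B2–B4, B2–B5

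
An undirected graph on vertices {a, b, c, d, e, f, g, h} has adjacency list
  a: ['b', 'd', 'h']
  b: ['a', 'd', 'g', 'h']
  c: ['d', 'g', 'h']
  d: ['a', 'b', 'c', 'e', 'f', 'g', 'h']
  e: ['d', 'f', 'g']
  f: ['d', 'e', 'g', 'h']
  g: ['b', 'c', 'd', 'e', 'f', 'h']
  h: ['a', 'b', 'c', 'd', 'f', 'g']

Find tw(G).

A width-3 tree decomposition is:
Bags: B1 = {d, e, f, g}  B2 = {d, f, g, h}  B3 = {c, d, g, h}  B4 = {b, d, g, h}  B5 = {a, b, d, h}
Tree: B1–B2, B2–B3, B2–B4, B4–B5
Every bag has size at most 4, so the width is 4 − 1 = 3 and tw(G) ≤ 3. For the lower bound, the 4 vertices {d, e, f, g} are pairwise adjacent, and any tree decomposition puts a clique entirely inside one bag — forcing width ≥ 3. Therefore the treewidth is 3.

3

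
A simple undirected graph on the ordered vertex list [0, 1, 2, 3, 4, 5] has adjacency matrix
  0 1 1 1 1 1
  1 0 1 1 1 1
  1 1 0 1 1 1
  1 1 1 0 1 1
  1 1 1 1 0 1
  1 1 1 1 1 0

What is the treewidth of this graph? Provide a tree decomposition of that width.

Treewidth 5.
Bags: B1 = {0, 1, 2, 3, 4, 5}
Tree: (single bag)

With just one bag of size 6, the width is 6 − 1 = 5, so tw(G) ≤ 5. For the lower bound, the 6 vertices {0, 1, 2, 3, 4, 5} are pairwise adjacent, and any tree decomposition puts a clique entirely inside one bag — forcing width ≥ 5. Hence tw(G) = 5 exactly.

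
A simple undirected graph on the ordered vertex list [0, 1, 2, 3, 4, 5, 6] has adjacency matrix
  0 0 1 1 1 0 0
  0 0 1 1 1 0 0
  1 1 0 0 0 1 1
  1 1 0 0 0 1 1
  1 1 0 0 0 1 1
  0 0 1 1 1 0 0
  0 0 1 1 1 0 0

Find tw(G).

A width-3 tree decomposition is:
Bags: B1 = {0, 2, 3, 4}  B2 = {1, 2, 3, 4}  B3 = {2, 3, 4, 5}  B4 = {2, 3, 4, 6}
Tree: B1–B2, B2–B3, B3–B4
Every bag has size at most 4, so the width is 4 − 1 = 3 and tw(G) ≤ 3. For the lower bound: the 4 vertex sets {0,2}, {1,4}, {3}, {5} are disjoint, each induces a connected subgraph, and every pair is joined by at least one edge of G. Contracting each set to a single vertex therefore yields K_{4} as a minor, and since treewidth is minor-monotone, tw(G) ≥ tw(K_{4}) = 3. Combining the bounds, tw(G) = 3.

3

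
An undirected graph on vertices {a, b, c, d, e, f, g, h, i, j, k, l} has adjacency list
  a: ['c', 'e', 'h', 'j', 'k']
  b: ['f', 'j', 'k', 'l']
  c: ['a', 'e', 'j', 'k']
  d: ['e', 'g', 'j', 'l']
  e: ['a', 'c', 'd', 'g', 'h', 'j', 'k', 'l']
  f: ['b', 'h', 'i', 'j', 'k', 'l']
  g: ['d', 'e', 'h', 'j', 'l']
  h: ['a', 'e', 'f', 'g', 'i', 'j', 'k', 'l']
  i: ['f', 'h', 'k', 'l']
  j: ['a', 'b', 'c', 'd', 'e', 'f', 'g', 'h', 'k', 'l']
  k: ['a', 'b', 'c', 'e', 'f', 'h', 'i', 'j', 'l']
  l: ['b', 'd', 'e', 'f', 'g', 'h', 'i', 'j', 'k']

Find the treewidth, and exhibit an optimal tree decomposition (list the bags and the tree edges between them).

Treewidth 4.
One such decomposition:
Bags: B1 = {f, h, j, k, l}  B2 = {e, h, j, k, l}  B3 = {e, g, h, j, l}  B4 = {a, e, h, j, k}  B5 = {f, h, i, k, l}  B6 = {a, c, e, j, k}  B7 = {b, f, j, k, l}  B8 = {d, e, g, j, l}
Tree: B1–B2, B2–B3, B2–B4, B1–B5, B4–B6, B1–B7, B3–B8

The largest bag has 5 vertices, giving width 4; this decomposition certifies tw(G) ≤ 4. On the other hand G contains the 5-clique {d, e, g, j, l}. A clique must lie in a single bag of any decomposition, so no decomposition can have width below 4. Therefore the treewidth is 4.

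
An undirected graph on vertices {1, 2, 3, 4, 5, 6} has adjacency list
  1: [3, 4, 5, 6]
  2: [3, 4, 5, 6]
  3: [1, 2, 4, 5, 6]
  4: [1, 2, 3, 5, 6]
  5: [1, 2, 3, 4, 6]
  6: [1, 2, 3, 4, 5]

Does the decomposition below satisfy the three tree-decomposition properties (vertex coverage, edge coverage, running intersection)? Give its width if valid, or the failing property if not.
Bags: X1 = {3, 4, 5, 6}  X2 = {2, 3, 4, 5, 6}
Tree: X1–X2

A tree decomposition must satisfy three properties: every vertex lies in some bag; for every edge, both endpoints lie together in some bag; and for every vertex, the bags containing it form a connected subtree. Here vertex 1 appears in no bag, so the decomposition is invalid.

No — vertex 1 appears in no bag.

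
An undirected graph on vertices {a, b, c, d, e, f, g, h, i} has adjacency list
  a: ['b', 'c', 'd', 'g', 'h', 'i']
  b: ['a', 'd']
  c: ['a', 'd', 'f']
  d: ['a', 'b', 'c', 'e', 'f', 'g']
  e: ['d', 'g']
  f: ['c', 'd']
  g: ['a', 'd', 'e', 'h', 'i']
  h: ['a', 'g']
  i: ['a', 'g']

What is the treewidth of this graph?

2

A width-2 tree decomposition is:
Bags: B1 = {a, d, g}  B2 = {a, c, d}  B3 = {d, e, g}  B4 = {a, b, d}  B5 = {a, g, i}  B6 = {c, d, f}  B7 = {a, g, h}
Tree: B1–B2, B1–B3, B2–B4, B1–B5, B2–B6, B5–B7
Every bag has size at most 3, so the width is 3 − 1 = 2 and tw(G) ≤ 2. For the lower bound, the 3 vertices {a, d, g} are pairwise adjacent, and any tree decomposition puts a clique entirely inside one bag — forcing width ≥ 2. The upper and lower bounds meet at 2, so that is the treewidth.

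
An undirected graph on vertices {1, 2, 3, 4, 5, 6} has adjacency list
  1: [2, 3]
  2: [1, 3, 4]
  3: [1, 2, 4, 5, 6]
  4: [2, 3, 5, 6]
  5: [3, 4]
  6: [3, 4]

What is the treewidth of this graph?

A width-2 tree decomposition is:
Bags: B1 = {2, 3, 4}  B2 = {1, 2, 3}  B3 = {3, 4, 5}  B4 = {3, 4, 6}
Tree: B1–B2, B1–B3, B3–B4
The largest bag has 3 vertices, giving width 2; this decomposition certifies tw(G) ≤ 2. For the lower bound, the 3 vertices {1, 2, 3} are pairwise adjacent, and any tree decomposition puts a clique entirely inside one bag — forcing width ≥ 2. Hence tw(G) = 2 exactly.

2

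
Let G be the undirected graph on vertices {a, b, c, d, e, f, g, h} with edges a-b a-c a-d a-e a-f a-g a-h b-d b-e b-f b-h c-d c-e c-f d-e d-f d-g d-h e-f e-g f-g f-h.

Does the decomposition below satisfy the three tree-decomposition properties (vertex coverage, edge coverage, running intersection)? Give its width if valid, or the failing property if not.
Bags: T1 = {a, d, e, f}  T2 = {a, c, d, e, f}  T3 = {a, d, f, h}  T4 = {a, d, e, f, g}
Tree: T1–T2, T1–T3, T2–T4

A tree decomposition must satisfy three properties: every vertex lies in some bag; for every edge, both endpoints lie together in some bag; and for every vertex, the bags containing it form a connected subtree. Here vertex b appears in no bag, so the decomposition is invalid.

No — vertex b appears in no bag.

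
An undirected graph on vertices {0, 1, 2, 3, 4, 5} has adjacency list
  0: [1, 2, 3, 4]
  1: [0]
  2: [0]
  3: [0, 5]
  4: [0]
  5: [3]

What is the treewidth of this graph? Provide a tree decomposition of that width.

Treewidth 1.
Bags: B1 = {0, 4}  B2 = {0, 3}  B3 = {3, 5}  B4 = {0, 1}  B5 = {0, 2}
Tree: B1–B2, B2–B3, B2–B4, B1–B5

The largest bag has 2 vertices, giving width 1; this decomposition certifies tw(G) ≤ 1. G has an edge, so its treewidth is at least 1. Therefore the treewidth is 1.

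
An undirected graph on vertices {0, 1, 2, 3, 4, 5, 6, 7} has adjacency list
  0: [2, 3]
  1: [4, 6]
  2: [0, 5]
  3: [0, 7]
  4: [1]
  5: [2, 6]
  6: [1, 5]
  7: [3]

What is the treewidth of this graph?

1

A width-1 tree decomposition is:
Bags: B1 = {1, 4}  B2 = {1, 6}  B3 = {5, 6}  B4 = {2, 5}  B5 = {0, 2}  B6 = {0, 3}  B7 = {3, 7}
Tree: B1–B2, B2–B3, B3–B4, B4–B5, B5–B6, B6–B7
Every bag has size at most 2, so the width is 2 − 1 = 1 and tw(G) ≤ 1. G has an edge, so its treewidth is at least 1. Therefore the treewidth is 1.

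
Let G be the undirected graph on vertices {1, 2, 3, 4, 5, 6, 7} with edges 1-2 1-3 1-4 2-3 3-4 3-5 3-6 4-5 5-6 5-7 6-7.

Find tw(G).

2

A width-2 tree decomposition is:
Bags: B1 = {3, 5, 6}  B2 = {3, 4, 5}  B3 = {1, 3, 4}  B4 = {5, 6, 7}  B5 = {1, 2, 3}
Tree: B1–B2, B2–B3, B1–B4, B3–B5
The largest bag has 3 vertices, giving width 2; this decomposition certifies tw(G) ≤ 2. For the lower bound, the 3 vertices {1, 2, 3} are pairwise adjacent, and any tree decomposition puts a clique entirely inside one bag — forcing width ≥ 2. The upper and lower bounds meet at 2, so that is the treewidth.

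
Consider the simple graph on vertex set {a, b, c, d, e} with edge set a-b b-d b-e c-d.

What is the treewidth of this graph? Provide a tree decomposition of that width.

Each bag holds 2 vertices, so the decomposition has width 1, which upper-bounds the treewidth. Since G has at least one edge (e.g. d–c), it is not an edgeless graph, so tw(G) ≥ 1. Combining the bounds, tw(G) = 1.

Treewidth 1.
One optimal decomposition is:
Bags: B1 = {c, d}  B2 = {b, d}  B3 = {b, e}  B4 = {a, b}
Tree: B1–B2, B2–B3, B2–B4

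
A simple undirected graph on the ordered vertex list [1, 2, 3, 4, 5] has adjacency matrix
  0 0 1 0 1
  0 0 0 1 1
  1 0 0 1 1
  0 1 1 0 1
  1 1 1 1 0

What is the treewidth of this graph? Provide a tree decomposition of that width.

Each bag holds 3 vertices, so the decomposition has width 2, which upper-bounds the treewidth. On the other hand G contains the 3-clique {2, 4, 5}. A clique must lie in a single bag of any decomposition, so no decomposition can have width below 2. Combining the bounds, tw(G) = 2.

Treewidth 2.
One such decomposition:
Bags: B1 = {3, 4, 5}  B2 = {2, 4, 5}  B3 = {1, 3, 5}
Tree: B1–B2, B1–B3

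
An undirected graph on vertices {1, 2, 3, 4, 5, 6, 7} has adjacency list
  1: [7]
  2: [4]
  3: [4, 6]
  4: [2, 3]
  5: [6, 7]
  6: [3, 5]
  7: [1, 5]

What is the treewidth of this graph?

A width-1 tree decomposition is:
Bags: B1 = {2, 4}  B2 = {3, 4}  B3 = {3, 6}  B4 = {5, 6}  B5 = {5, 7}  B6 = {1, 7}
Tree: B1–B2, B2–B3, B3–B4, B4–B5, B5–B6
The largest bag has 2 vertices, giving width 1; this decomposition certifies tw(G) ≤ 1. G has an edge, so its treewidth is at least 1. Therefore the treewidth is 1.

1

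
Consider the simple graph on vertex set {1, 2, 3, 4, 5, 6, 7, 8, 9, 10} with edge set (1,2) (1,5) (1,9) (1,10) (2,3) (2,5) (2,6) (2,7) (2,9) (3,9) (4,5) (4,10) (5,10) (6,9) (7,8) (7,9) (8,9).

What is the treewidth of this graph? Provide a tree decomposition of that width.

Treewidth 2.
One optimal decomposition is:
Bags: B1 = {2, 7, 9}  B2 = {1, 2, 9}  B3 = {7, 8, 9}  B4 = {2, 3, 9}  B5 = {1, 2, 5}  B6 = {2, 6, 9}  B7 = {1, 5, 10}  B8 = {4, 5, 10}
Tree: B1–B2, B1–B3, B2–B4, B2–B5, B4–B6, B5–B7, B7–B8

Each bag holds 3 vertices, so the decomposition has width 2, which upper-bounds the treewidth. For the lower bound, the 3 vertices {7, 8, 9} are pairwise adjacent, and any tree decomposition puts a clique entirely inside one bag — forcing width ≥ 2. The upper and lower bounds meet at 2, so that is the treewidth.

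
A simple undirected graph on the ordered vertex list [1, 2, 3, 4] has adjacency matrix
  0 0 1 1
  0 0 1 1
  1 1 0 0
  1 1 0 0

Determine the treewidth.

A width-2 tree decomposition is:
Bags: B1 = {1, 3, 4}  B2 = {2, 3, 4}
Tree: B1–B2
Each bag holds 3 vertices, so the decomposition has width 2, which upper-bounds the treewidth. Since 3–1–4–2–3 is a cycle in G, G is not acyclic. Forests are exactly the graphs of treewidth ≤ 1, so tw(G) ≥ 2. Therefore the treewidth is 2.

2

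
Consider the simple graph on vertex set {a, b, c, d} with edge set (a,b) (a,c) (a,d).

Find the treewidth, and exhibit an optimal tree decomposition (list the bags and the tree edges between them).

Every bag has size at most 2, so the width is 2 − 1 = 1 and tw(G) ≤ 1. Any graph with an edge has treewidth ≥ 1, and G has the edge a–b. Hence tw(G) = 1 exactly.

Treewidth 1.
Bags: B1 = {a, b}  B2 = {a, d}  B3 = {a, c}
Tree: B1–B2, B1–B3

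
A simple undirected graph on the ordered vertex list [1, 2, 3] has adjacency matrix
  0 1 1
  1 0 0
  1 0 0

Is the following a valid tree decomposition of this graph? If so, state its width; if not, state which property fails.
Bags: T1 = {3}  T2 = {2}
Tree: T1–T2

A tree decomposition must satisfy three properties: every vertex lies in some bag; for every edge, both endpoints lie together in some bag; and for every vertex, the bags containing it form a connected subtree. Here vertex 1 appears in no bag, so the decomposition is invalid.

No — vertex 1 appears in no bag.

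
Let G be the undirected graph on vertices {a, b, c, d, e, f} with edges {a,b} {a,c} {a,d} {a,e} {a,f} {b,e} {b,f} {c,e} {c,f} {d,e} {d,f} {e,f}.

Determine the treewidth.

3

A width-3 tree decomposition is:
Bags: B1 = {a, d, e, f}  B2 = {a, c, e, f}  B3 = {a, b, e, f}
Tree: B1–B2, B2–B3
The largest bag has 4 vertices, giving width 3; this decomposition certifies tw(G) ≤ 3. For the lower bound, the 4 vertices {a, d, e, f} are pairwise adjacent, and any tree decomposition puts a clique entirely inside one bag — forcing width ≥ 3. The upper and lower bounds meet at 3, so that is the treewidth.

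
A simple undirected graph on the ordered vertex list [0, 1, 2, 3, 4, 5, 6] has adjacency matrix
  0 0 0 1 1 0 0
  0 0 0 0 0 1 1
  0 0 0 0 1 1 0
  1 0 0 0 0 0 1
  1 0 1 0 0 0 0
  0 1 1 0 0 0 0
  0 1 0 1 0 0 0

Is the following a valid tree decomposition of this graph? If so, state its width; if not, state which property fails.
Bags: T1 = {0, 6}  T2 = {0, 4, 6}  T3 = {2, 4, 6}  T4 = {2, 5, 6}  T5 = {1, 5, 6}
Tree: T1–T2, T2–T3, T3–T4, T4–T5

No — vertex 3 appears in no bag.

A tree decomposition must satisfy three properties: every vertex lies in some bag; for every edge, both endpoints lie together in some bag; and for every vertex, the bags containing it form a connected subtree. Here vertex 3 appears in no bag, so the decomposition is invalid.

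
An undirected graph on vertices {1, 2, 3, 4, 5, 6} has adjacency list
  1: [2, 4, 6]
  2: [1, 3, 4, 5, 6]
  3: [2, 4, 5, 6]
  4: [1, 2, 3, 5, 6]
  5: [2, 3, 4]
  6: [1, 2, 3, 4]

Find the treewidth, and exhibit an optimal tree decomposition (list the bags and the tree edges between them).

Treewidth 3.
Bags: B1 = {2, 3, 4, 5}  B2 = {2, 3, 4, 6}  B3 = {1, 2, 4, 6}
Tree: B1–B2, B2–B3

Each bag holds 4 vertices, so the decomposition has width 3, which upper-bounds the treewidth. On the other hand G contains the 4-clique {1, 2, 4, 6}. A clique must lie in a single bag of any decomposition, so no decomposition can have width below 3. Therefore the treewidth is 3.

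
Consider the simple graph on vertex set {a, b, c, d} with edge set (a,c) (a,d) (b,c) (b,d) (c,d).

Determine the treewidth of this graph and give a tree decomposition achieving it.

The largest bag has 3 vertices, giving width 2; this decomposition certifies tw(G) ≤ 2. For the lower bound, the 3 vertices {a, c, d} are pairwise adjacent, and any tree decomposition puts a clique entirely inside one bag — forcing width ≥ 2. Therefore the treewidth is 2.

Treewidth 2.
Bags: B1 = {a, c, d}  B2 = {b, c, d}
Tree: B1–B2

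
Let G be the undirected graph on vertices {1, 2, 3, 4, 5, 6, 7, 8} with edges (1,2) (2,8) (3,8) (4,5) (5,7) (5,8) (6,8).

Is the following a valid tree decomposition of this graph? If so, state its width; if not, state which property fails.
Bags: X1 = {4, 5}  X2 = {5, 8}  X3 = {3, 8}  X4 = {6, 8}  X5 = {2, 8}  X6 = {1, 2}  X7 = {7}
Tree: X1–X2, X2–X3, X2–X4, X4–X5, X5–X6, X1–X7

No — edge (5,7) lies in no bag.

A tree decomposition must satisfy three properties: every vertex lies in some bag; for every edge, both endpoints lie together in some bag; and for every vertex, the bags containing it form a connected subtree. Here edge (5,7) lies in no bag, so the decomposition is invalid.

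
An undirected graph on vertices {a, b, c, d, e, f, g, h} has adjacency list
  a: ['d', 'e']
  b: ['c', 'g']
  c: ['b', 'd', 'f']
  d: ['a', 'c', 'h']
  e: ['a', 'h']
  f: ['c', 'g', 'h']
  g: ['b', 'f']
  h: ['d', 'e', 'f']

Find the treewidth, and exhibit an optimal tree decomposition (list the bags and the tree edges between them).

Treewidth 2.
One such decomposition:
Bags: B1 = {a, e, h}  B2 = {a, d, h}  B3 = {d, f, h}  B4 = {c, d, f}  B5 = {c, f, g}  B6 = {b, c, g}
Tree: B1–B2, B2–B3, B3–B4, B4–B5, B5–B6

Each bag holds 3 vertices, so the decomposition has width 2, which upper-bounds the treewidth. For the lower bound, G contains the cycle e–a–d–h–e, so G is not a forest; only forests have treewidth ≤ 1, hence tw(G) ≥ 2. The upper and lower bounds meet at 2, so that is the treewidth.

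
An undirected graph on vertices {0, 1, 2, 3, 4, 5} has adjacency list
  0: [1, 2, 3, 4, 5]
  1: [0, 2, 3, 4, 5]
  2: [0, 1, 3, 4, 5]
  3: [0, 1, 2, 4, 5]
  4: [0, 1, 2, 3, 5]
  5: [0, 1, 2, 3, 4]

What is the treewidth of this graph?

A width-5 tree decomposition is:
Bags: B1 = {0, 1, 2, 3, 4, 5}
Tree: (single bag)
With just one bag of size 6, the width is 6 − 1 = 5, so tw(G) ≤ 5. On the other hand G contains the 6-clique {0, 1, 2, 3, 4, 5}. A clique must lie in a single bag of any decomposition, so no decomposition can have width below 5. The upper and lower bounds meet at 5, so that is the treewidth.

5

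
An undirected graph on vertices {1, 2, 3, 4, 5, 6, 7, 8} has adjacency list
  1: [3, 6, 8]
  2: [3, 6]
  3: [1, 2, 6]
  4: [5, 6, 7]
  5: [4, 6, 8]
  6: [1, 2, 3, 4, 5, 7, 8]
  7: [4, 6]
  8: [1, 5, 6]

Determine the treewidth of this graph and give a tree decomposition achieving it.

Treewidth 2.
Bags: B1 = {5, 6, 8}  B2 = {4, 5, 6}  B3 = {1, 6, 8}  B4 = {4, 6, 7}  B5 = {1, 3, 6}  B6 = {2, 3, 6}
Tree: B1–B2, B1–B3, B2–B4, B3–B5, B5–B6

Each bag holds 3 vertices, so the decomposition has width 2, which upper-bounds the treewidth. Conversely, {1, 6, 8} is a clique of size 3, and the vertices of any clique must share a bag in every tree decomposition; so some bag has ≥ 3 vertices and tw(G) ≥ 2. Hence tw(G) = 2 exactly.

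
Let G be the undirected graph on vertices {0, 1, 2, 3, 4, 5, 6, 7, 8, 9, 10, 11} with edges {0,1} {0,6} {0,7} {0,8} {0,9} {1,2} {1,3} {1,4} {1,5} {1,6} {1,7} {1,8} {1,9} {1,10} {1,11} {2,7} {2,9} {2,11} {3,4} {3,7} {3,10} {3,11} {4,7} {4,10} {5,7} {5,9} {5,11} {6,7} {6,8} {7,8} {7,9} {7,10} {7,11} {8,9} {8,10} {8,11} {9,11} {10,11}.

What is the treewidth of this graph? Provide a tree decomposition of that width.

Treewidth 4.
Bags: B1 = {1, 7, 8, 9, 11}  B2 = {1, 2, 7, 9, 11}  B3 = {0, 1, 7, 8, 9}  B4 = {1, 5, 7, 9, 11}  B5 = {1, 7, 8, 10, 11}  B6 = {0, 1, 6, 7, 8}  B7 = {1, 3, 7, 10, 11}  B8 = {1, 3, 4, 7, 10}
Tree: B1–B2, B1–B3, B1–B4, B1–B5, B3–B6, B5–B7, B7–B8

The largest bag has 5 vertices, giving width 4; this decomposition certifies tw(G) ≤ 4. Conversely, {0, 1, 7, 8, 9} is a clique of size 5, and the vertices of any clique must share a bag in every tree decomposition; so some bag has ≥ 5 vertices and tw(G) ≥ 4. The upper and lower bounds meet at 4, so that is the treewidth.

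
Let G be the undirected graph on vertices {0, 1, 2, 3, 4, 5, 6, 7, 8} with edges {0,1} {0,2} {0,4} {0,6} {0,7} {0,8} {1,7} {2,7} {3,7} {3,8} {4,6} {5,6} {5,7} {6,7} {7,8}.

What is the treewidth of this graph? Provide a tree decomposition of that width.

Every bag has size at most 3, so the width is 3 − 1 = 2 and tw(G) ≤ 2. For the lower bound, the 3 vertices {0, 4, 6} are pairwise adjacent, and any tree decomposition puts a clique entirely inside one bag — forcing width ≥ 2. Therefore the treewidth is 2.

Treewidth 2.
One such decomposition:
Bags: B1 = {0, 2, 7}  B2 = {0, 1, 7}  B3 = {0, 7, 8}  B4 = {0, 6, 7}  B5 = {3, 7, 8}  B6 = {0, 4, 6}  B7 = {5, 6, 7}
Tree: B1–B2, B1–B3, B3–B4, B3–B5, B4–B6, B4–B7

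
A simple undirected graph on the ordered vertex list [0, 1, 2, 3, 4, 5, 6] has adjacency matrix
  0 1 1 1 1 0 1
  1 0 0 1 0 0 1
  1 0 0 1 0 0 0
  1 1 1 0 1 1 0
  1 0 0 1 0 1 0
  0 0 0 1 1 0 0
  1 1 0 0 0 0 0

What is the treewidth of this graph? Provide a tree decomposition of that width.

Treewidth 2.
One optimal decomposition is:
Bags: B1 = {0, 1, 3}  B2 = {0, 3, 4}  B3 = {0, 1, 6}  B4 = {3, 4, 5}  B5 = {0, 2, 3}
Tree: B1–B2, B1–B3, B2–B4, B1–B5

Every bag has size at most 3, so the width is 3 − 1 = 2 and tw(G) ≤ 2. For the lower bound, the 3 vertices {0, 1, 3} are pairwise adjacent, and any tree decomposition puts a clique entirely inside one bag — forcing width ≥ 2. The upper and lower bounds meet at 2, so that is the treewidth.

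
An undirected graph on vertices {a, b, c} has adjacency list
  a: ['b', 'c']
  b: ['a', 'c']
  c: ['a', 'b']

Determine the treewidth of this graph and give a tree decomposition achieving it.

With just one bag of size 3, the width is 3 − 1 = 2, so tw(G) ≤ 2. For the lower bound, the 3 vertices {a, b, c} are pairwise adjacent, and any tree decomposition puts a clique entirely inside one bag — forcing width ≥ 2. Therefore the treewidth is 2.

Treewidth 2.
One optimal decomposition is:
Bags: B1 = {a, b, c}
Tree: (single bag)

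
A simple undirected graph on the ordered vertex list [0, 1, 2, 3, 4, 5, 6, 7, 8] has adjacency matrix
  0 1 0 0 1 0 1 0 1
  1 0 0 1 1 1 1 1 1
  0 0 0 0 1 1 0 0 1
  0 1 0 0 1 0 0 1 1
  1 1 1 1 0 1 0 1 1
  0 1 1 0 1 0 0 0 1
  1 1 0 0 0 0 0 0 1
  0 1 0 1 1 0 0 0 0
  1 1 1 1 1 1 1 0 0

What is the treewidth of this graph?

3

A width-3 tree decomposition is:
Bags: B1 = {1, 4, 5, 8}  B2 = {1, 3, 4, 8}  B3 = {0, 1, 4, 8}  B4 = {1, 3, 4, 7}  B5 = {2, 4, 5, 8}  B6 = {0, 1, 6, 8}
Tree: B1–B2, B1–B3, B2–B4, B1–B5, B3–B6
The largest bag has 4 vertices, giving width 3; this decomposition certifies tw(G) ≤ 3. For the lower bound, the 4 vertices {0, 1, 4, 8} are pairwise adjacent, and any tree decomposition puts a clique entirely inside one bag — forcing width ≥ 3. Combining the bounds, tw(G) = 3.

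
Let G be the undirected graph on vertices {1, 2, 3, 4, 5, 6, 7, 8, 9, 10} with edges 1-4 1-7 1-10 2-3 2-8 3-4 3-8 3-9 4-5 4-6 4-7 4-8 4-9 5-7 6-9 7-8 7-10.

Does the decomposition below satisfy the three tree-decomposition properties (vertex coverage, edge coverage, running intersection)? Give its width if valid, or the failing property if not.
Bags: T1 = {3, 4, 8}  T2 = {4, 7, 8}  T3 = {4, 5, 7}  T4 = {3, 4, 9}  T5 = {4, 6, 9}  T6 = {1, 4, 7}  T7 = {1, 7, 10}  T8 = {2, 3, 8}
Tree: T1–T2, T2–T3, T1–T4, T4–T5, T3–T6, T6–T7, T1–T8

Yes; width 2.

Every vertex of G appears in some bag (union = {1, 2, 3, 4, 5, 6, 7, 8, 9, 10}); every edge is covered by a bag; and for each vertex v the set of bags containing v is connected in the bag tree. The decomposition is therefore valid. The largest bag has 3 vertices, so the width is 2.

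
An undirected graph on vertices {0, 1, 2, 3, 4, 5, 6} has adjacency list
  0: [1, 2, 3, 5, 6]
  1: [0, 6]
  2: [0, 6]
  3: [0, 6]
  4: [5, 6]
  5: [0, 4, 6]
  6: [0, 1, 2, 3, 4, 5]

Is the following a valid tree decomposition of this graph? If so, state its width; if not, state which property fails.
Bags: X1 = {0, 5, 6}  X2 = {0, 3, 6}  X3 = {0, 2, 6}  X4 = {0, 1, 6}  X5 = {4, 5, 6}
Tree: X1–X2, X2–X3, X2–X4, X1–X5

Yes; width 2.

Every vertex of G appears in some bag (union = {0, 1, 2, 3, 4, 5, 6}); every edge is covered by a bag; and for each vertex v the set of bags containing v is connected in the bag tree. The decomposition is therefore valid. The largest bag has 3 vertices, so the width is 2.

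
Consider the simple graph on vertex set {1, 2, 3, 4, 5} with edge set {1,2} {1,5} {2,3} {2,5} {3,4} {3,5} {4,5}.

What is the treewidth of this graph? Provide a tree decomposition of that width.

The largest bag has 3 vertices, giving width 2; this decomposition certifies tw(G) ≤ 2. For the lower bound, the 3 vertices {1, 2, 5} are pairwise adjacent, and any tree decomposition puts a clique entirely inside one bag — forcing width ≥ 2. Therefore the treewidth is 2.

Treewidth 2.
One such decomposition:
Bags: B1 = {2, 3, 5}  B2 = {1, 2, 5}  B3 = {3, 4, 5}
Tree: B1–B2, B1–B3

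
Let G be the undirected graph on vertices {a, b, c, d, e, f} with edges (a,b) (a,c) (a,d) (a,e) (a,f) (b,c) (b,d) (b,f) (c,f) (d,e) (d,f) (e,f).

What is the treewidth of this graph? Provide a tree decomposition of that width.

The largest bag has 4 vertices, giving width 3; this decomposition certifies tw(G) ≤ 3. For the lower bound, the 4 vertices {a, d, e, f} are pairwise adjacent, and any tree decomposition puts a clique entirely inside one bag — forcing width ≥ 3. Therefore the treewidth is 3.

Treewidth 3.
One such decomposition:
Bags: B1 = {a, b, d, f}  B2 = {a, d, e, f}  B3 = {a, b, c, f}
Tree: B1–B2, B1–B3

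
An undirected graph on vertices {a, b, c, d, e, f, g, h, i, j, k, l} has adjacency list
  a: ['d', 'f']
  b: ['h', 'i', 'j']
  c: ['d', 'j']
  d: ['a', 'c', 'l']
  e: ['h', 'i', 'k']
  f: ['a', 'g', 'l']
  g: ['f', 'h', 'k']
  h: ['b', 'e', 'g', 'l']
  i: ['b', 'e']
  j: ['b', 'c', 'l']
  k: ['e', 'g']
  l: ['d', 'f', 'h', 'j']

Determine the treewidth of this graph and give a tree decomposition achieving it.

Treewidth 3.
One such decomposition:
Bags: B1 = {e, g, i, k}  B2 = {e, g, h, i}  B3 = {b, g, h, i}  B4 = {b, f, g, h}  B5 = {b, f, h, l}  B6 = {b, f, j, l}  B7 = {a, f, j, l}  B8 = {a, d, j, l}  B9 = {a, c, d, j}
Tree: B1–B2, B2–B3, B3–B4, B4–B5, B5–B6, B6–B7, B7–B8, B8–B9

The largest bag has 4 vertices, giving width 3; this decomposition certifies tw(G) ≤ 3. For the lower bound: the 4 vertex sets {e,i,k}, {g}, {h}, {b,f,j,l} are disjoint, each induces a connected subgraph, and every pair is joined by at least one edge of G. Contracting each set to a single vertex therefore yields K_{4} as a minor, and since treewidth is minor-monotone, tw(G) ≥ tw(K_{4}) = 3. The upper and lower bounds meet at 3, so that is the treewidth.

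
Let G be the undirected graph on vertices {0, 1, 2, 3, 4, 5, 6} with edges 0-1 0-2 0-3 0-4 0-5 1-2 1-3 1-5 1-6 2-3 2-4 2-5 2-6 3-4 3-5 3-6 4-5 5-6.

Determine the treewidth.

4

A width-4 tree decomposition is:
Bags: B1 = {0, 1, 2, 3, 5}  B2 = {1, 2, 3, 5, 6}  B3 = {0, 2, 3, 4, 5}
Tree: B1–B2, B1–B3
The largest bag has 5 vertices, giving width 4; this decomposition certifies tw(G) ≤ 4. Conversely, {0, 1, 2, 3, 5} is a clique of size 5, and the vertices of any clique must share a bag in every tree decomposition; so some bag has ≥ 5 vertices and tw(G) ≥ 4. Therefore the treewidth is 4.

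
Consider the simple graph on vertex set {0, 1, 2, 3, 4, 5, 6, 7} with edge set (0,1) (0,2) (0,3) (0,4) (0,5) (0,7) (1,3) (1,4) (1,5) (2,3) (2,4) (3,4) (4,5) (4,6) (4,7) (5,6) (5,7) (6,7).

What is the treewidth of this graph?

3

A width-3 tree decomposition is:
Bags: B1 = {0, 1, 3, 4}  B2 = {0, 1, 4, 5}  B3 = {0, 4, 5, 7}  B4 = {4, 5, 6, 7}  B5 = {0, 2, 3, 4}
Tree: B1–B2, B2–B3, B3–B4, B1–B5
The largest bag has 4 vertices, giving width 3; this decomposition certifies tw(G) ≤ 3. Conversely, {0, 1, 3, 4} is a clique of size 4, and the vertices of any clique must share a bag in every tree decomposition; so some bag has ≥ 4 vertices and tw(G) ≥ 3. Hence tw(G) = 3 exactly.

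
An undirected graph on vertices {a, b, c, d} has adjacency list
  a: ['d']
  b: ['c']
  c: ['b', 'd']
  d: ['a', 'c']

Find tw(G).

A width-1 tree decomposition is:
Bags: B1 = {c, d}  B2 = {a, d}  B3 = {b, c}
Tree: B1–B2, B1–B3
Every bag has size at most 2, so the width is 2 − 1 = 1 and tw(G) ≤ 1. Since G has at least one edge (e.g. d–c), it is not an edgeless graph, so tw(G) ≥ 1. The upper and lower bounds meet at 1, so that is the treewidth.

1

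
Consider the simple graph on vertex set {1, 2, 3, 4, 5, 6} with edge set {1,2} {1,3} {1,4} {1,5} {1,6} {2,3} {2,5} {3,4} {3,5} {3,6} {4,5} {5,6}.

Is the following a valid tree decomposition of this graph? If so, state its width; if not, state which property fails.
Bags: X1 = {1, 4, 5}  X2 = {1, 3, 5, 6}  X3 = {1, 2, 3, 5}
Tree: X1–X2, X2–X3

No — edge (3,4) lies in no bag.

A tree decomposition must satisfy three properties: every vertex lies in some bag; for every edge, both endpoints lie together in some bag; and for every vertex, the bags containing it form a connected subtree. Here edge (3,4) lies in no bag, so the decomposition is invalid.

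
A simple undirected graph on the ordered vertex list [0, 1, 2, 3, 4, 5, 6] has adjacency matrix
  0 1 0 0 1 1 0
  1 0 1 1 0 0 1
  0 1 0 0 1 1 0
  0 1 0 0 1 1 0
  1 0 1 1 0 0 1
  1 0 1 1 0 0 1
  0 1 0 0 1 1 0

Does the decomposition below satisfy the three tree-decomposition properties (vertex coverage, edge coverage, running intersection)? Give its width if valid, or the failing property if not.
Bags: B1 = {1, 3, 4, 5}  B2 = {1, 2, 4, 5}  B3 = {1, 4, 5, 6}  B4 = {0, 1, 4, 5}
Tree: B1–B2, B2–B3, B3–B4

Vertex coverage: the bags together contain {0, 1, 2, 3, 4, 5, 6}, the full vertex set. Edge coverage: each edge of G has both endpoints in at least one bag. Running intersection: for every vertex, the bags containing it form a connected subtree. All three properties hold, so this is a valid tree decomposition of width max|bag| − 1 = 3, and hence tw(G) ≤ 3.

Yes; width 3.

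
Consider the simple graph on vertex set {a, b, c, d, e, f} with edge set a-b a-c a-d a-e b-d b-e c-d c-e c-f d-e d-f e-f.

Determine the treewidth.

3

A width-3 tree decomposition is:
Bags: B1 = {c, d, e, f}  B2 = {a, c, d, e}  B3 = {a, b, d, e}
Tree: B1–B2, B2–B3
The largest bag has 4 vertices, giving width 3; this decomposition certifies tw(G) ≤ 3. On the other hand G contains the 4-clique {c, d, e, f}. A clique must lie in a single bag of any decomposition, so no decomposition can have width below 3. Therefore the treewidth is 3.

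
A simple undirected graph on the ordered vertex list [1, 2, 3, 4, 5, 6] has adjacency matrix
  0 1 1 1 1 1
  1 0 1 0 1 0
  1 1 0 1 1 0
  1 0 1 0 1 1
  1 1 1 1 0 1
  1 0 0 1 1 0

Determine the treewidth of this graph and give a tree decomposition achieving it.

Every bag has size at most 4, so the width is 4 − 1 = 3 and tw(G) ≤ 3. Conversely, {1, 2, 3, 5} is a clique of size 4, and the vertices of any clique must share a bag in every tree decomposition; so some bag has ≥ 4 vertices and tw(G) ≥ 3. Combining the bounds, tw(G) = 3.

Treewidth 3.
One such decomposition:
Bags: B1 = {1, 2, 3, 5}  B2 = {1, 3, 4, 5}  B3 = {1, 4, 5, 6}
Tree: B1–B2, B2–B3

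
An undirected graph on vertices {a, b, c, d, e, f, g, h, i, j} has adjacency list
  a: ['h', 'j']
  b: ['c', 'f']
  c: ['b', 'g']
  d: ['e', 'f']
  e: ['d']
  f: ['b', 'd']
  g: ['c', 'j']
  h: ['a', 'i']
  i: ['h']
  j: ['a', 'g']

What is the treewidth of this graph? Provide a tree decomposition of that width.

Treewidth 1.
One such decomposition:
Bags: B1 = {h, i}  B2 = {a, h}  B3 = {a, j}  B4 = {g, j}  B5 = {c, g}  B6 = {b, c}  B7 = {b, f}  B8 = {d, f}  B9 = {d, e}
Tree: B1–B2, B2–B3, B3–B4, B4–B5, B5–B6, B6–B7, B7–B8, B8–B9

Each bag holds 2 vertices, so the decomposition has width 1, which upper-bounds the treewidth. Since G has at least one edge (e.g. i–h), it is not an edgeless graph, so tw(G) ≥ 1. The upper and lower bounds meet at 1, so that is the treewidth.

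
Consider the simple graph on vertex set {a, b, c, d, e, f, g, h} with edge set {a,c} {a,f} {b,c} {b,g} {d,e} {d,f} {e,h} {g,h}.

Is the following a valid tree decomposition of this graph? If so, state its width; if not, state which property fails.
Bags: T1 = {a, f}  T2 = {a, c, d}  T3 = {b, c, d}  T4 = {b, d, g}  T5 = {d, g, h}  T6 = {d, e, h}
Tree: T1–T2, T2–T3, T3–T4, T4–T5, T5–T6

A tree decomposition must satisfy three properties: every vertex lies in some bag; for every edge, both endpoints lie together in some bag; and for every vertex, the bags containing it form a connected subtree. Here edge (d,f) lies in no bag, so the decomposition is invalid.

No — edge (d,f) lies in no bag.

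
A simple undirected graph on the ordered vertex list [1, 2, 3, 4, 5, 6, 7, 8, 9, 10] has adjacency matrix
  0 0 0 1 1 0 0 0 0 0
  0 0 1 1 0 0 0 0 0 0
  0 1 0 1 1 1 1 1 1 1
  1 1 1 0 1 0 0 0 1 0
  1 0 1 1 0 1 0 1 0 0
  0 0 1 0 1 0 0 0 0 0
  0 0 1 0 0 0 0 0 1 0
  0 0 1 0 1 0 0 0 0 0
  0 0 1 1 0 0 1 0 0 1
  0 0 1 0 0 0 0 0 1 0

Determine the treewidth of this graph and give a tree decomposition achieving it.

Treewidth 2.
One optimal decomposition is:
Bags: B1 = {3, 9, 10}  B2 = {3, 4, 9}  B3 = {3, 4, 5}  B4 = {3, 5, 6}  B5 = {3, 7, 9}  B6 = {2, 3, 4}  B7 = {3, 5, 8}  B8 = {1, 4, 5}
Tree: B1–B2, B2–B3, B3–B4, B1–B5, B2–B6, B4–B7, B3–B8

Each bag holds 3 vertices, so the decomposition has width 2, which upper-bounds the treewidth. Conversely, {1, 4, 5} is a clique of size 3, and the vertices of any clique must share a bag in every tree decomposition; so some bag has ≥ 3 vertices and tw(G) ≥ 2. The upper and lower bounds meet at 2, so that is the treewidth.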